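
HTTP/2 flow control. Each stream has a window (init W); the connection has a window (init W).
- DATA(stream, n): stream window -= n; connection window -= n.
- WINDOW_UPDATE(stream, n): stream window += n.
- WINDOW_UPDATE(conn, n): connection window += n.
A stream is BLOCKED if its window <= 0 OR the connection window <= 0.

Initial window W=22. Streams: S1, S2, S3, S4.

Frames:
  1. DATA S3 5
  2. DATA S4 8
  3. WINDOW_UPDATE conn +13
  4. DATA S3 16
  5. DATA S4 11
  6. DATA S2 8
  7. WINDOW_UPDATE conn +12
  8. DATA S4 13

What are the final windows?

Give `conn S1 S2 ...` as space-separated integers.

Op 1: conn=17 S1=22 S2=22 S3=17 S4=22 blocked=[]
Op 2: conn=9 S1=22 S2=22 S3=17 S4=14 blocked=[]
Op 3: conn=22 S1=22 S2=22 S3=17 S4=14 blocked=[]
Op 4: conn=6 S1=22 S2=22 S3=1 S4=14 blocked=[]
Op 5: conn=-5 S1=22 S2=22 S3=1 S4=3 blocked=[1, 2, 3, 4]
Op 6: conn=-13 S1=22 S2=14 S3=1 S4=3 blocked=[1, 2, 3, 4]
Op 7: conn=-1 S1=22 S2=14 S3=1 S4=3 blocked=[1, 2, 3, 4]
Op 8: conn=-14 S1=22 S2=14 S3=1 S4=-10 blocked=[1, 2, 3, 4]

Answer: -14 22 14 1 -10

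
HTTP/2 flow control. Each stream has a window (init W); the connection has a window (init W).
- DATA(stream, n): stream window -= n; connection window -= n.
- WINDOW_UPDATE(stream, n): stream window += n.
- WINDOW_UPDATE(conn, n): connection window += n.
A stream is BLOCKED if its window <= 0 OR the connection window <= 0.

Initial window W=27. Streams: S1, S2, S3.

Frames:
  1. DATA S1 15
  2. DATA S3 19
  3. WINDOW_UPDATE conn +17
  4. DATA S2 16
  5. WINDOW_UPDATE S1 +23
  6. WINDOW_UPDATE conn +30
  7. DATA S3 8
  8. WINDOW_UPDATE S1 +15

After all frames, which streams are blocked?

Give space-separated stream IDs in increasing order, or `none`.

Op 1: conn=12 S1=12 S2=27 S3=27 blocked=[]
Op 2: conn=-7 S1=12 S2=27 S3=8 blocked=[1, 2, 3]
Op 3: conn=10 S1=12 S2=27 S3=8 blocked=[]
Op 4: conn=-6 S1=12 S2=11 S3=8 blocked=[1, 2, 3]
Op 5: conn=-6 S1=35 S2=11 S3=8 blocked=[1, 2, 3]
Op 6: conn=24 S1=35 S2=11 S3=8 blocked=[]
Op 7: conn=16 S1=35 S2=11 S3=0 blocked=[3]
Op 8: conn=16 S1=50 S2=11 S3=0 blocked=[3]

Answer: S3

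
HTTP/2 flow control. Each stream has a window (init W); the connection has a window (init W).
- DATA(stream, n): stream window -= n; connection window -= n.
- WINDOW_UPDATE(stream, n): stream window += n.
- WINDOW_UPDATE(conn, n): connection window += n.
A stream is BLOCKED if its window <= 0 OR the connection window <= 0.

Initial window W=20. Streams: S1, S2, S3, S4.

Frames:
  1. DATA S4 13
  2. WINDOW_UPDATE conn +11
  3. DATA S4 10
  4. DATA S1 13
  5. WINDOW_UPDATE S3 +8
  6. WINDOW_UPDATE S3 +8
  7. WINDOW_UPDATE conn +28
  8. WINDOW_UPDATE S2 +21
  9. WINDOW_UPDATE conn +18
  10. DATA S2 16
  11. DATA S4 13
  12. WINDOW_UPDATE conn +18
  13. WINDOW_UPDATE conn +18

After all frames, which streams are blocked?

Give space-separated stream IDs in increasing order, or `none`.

Answer: S4

Derivation:
Op 1: conn=7 S1=20 S2=20 S3=20 S4=7 blocked=[]
Op 2: conn=18 S1=20 S2=20 S3=20 S4=7 blocked=[]
Op 3: conn=8 S1=20 S2=20 S3=20 S4=-3 blocked=[4]
Op 4: conn=-5 S1=7 S2=20 S3=20 S4=-3 blocked=[1, 2, 3, 4]
Op 5: conn=-5 S1=7 S2=20 S3=28 S4=-3 blocked=[1, 2, 3, 4]
Op 6: conn=-5 S1=7 S2=20 S3=36 S4=-3 blocked=[1, 2, 3, 4]
Op 7: conn=23 S1=7 S2=20 S3=36 S4=-3 blocked=[4]
Op 8: conn=23 S1=7 S2=41 S3=36 S4=-3 blocked=[4]
Op 9: conn=41 S1=7 S2=41 S3=36 S4=-3 blocked=[4]
Op 10: conn=25 S1=7 S2=25 S3=36 S4=-3 blocked=[4]
Op 11: conn=12 S1=7 S2=25 S3=36 S4=-16 blocked=[4]
Op 12: conn=30 S1=7 S2=25 S3=36 S4=-16 blocked=[4]
Op 13: conn=48 S1=7 S2=25 S3=36 S4=-16 blocked=[4]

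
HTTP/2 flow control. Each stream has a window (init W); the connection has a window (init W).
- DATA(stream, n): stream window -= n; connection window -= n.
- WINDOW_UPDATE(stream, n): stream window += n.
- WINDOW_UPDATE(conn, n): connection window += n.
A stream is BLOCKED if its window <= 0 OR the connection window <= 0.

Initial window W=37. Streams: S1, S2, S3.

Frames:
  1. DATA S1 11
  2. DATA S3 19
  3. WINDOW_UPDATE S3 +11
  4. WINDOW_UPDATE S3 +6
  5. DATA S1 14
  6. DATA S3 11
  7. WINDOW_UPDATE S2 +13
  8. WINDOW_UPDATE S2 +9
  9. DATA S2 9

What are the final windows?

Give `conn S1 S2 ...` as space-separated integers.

Op 1: conn=26 S1=26 S2=37 S3=37 blocked=[]
Op 2: conn=7 S1=26 S2=37 S3=18 blocked=[]
Op 3: conn=7 S1=26 S2=37 S3=29 blocked=[]
Op 4: conn=7 S1=26 S2=37 S3=35 blocked=[]
Op 5: conn=-7 S1=12 S2=37 S3=35 blocked=[1, 2, 3]
Op 6: conn=-18 S1=12 S2=37 S3=24 blocked=[1, 2, 3]
Op 7: conn=-18 S1=12 S2=50 S3=24 blocked=[1, 2, 3]
Op 8: conn=-18 S1=12 S2=59 S3=24 blocked=[1, 2, 3]
Op 9: conn=-27 S1=12 S2=50 S3=24 blocked=[1, 2, 3]

Answer: -27 12 50 24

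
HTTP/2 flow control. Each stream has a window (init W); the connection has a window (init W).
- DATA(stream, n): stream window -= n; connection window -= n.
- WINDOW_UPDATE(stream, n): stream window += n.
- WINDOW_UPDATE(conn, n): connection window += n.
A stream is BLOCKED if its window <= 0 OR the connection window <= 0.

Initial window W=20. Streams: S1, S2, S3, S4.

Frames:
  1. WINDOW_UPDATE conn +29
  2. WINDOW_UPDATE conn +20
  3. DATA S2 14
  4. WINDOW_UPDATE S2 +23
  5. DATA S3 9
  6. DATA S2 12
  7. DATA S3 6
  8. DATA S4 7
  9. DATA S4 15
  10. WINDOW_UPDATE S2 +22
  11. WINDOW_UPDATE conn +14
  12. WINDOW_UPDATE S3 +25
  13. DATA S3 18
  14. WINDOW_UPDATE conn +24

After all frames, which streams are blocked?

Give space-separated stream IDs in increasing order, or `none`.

Answer: S4

Derivation:
Op 1: conn=49 S1=20 S2=20 S3=20 S4=20 blocked=[]
Op 2: conn=69 S1=20 S2=20 S3=20 S4=20 blocked=[]
Op 3: conn=55 S1=20 S2=6 S3=20 S4=20 blocked=[]
Op 4: conn=55 S1=20 S2=29 S3=20 S4=20 blocked=[]
Op 5: conn=46 S1=20 S2=29 S3=11 S4=20 blocked=[]
Op 6: conn=34 S1=20 S2=17 S3=11 S4=20 blocked=[]
Op 7: conn=28 S1=20 S2=17 S3=5 S4=20 blocked=[]
Op 8: conn=21 S1=20 S2=17 S3=5 S4=13 blocked=[]
Op 9: conn=6 S1=20 S2=17 S3=5 S4=-2 blocked=[4]
Op 10: conn=6 S1=20 S2=39 S3=5 S4=-2 blocked=[4]
Op 11: conn=20 S1=20 S2=39 S3=5 S4=-2 blocked=[4]
Op 12: conn=20 S1=20 S2=39 S3=30 S4=-2 blocked=[4]
Op 13: conn=2 S1=20 S2=39 S3=12 S4=-2 blocked=[4]
Op 14: conn=26 S1=20 S2=39 S3=12 S4=-2 blocked=[4]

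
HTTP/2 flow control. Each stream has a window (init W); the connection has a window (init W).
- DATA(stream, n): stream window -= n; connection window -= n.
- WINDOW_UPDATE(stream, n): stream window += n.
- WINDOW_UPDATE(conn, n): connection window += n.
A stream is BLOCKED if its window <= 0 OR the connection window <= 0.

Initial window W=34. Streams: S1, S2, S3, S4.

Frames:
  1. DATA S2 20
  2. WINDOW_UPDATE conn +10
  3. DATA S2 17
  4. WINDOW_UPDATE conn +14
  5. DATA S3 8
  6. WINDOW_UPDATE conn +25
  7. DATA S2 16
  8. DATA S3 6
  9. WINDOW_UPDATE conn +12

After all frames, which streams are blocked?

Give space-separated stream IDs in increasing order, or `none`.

Op 1: conn=14 S1=34 S2=14 S3=34 S4=34 blocked=[]
Op 2: conn=24 S1=34 S2=14 S3=34 S4=34 blocked=[]
Op 3: conn=7 S1=34 S2=-3 S3=34 S4=34 blocked=[2]
Op 4: conn=21 S1=34 S2=-3 S3=34 S4=34 blocked=[2]
Op 5: conn=13 S1=34 S2=-3 S3=26 S4=34 blocked=[2]
Op 6: conn=38 S1=34 S2=-3 S3=26 S4=34 blocked=[2]
Op 7: conn=22 S1=34 S2=-19 S3=26 S4=34 blocked=[2]
Op 8: conn=16 S1=34 S2=-19 S3=20 S4=34 blocked=[2]
Op 9: conn=28 S1=34 S2=-19 S3=20 S4=34 blocked=[2]

Answer: S2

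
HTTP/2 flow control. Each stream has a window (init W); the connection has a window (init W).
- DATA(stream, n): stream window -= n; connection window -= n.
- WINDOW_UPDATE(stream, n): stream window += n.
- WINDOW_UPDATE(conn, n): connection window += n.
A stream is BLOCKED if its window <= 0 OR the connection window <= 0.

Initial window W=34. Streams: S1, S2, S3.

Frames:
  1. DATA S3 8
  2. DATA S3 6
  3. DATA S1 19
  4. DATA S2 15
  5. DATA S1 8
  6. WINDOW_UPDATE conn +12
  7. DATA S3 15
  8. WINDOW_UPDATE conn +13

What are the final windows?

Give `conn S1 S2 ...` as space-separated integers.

Answer: -12 7 19 5

Derivation:
Op 1: conn=26 S1=34 S2=34 S3=26 blocked=[]
Op 2: conn=20 S1=34 S2=34 S3=20 blocked=[]
Op 3: conn=1 S1=15 S2=34 S3=20 blocked=[]
Op 4: conn=-14 S1=15 S2=19 S3=20 blocked=[1, 2, 3]
Op 5: conn=-22 S1=7 S2=19 S3=20 blocked=[1, 2, 3]
Op 6: conn=-10 S1=7 S2=19 S3=20 blocked=[1, 2, 3]
Op 7: conn=-25 S1=7 S2=19 S3=5 blocked=[1, 2, 3]
Op 8: conn=-12 S1=7 S2=19 S3=5 blocked=[1, 2, 3]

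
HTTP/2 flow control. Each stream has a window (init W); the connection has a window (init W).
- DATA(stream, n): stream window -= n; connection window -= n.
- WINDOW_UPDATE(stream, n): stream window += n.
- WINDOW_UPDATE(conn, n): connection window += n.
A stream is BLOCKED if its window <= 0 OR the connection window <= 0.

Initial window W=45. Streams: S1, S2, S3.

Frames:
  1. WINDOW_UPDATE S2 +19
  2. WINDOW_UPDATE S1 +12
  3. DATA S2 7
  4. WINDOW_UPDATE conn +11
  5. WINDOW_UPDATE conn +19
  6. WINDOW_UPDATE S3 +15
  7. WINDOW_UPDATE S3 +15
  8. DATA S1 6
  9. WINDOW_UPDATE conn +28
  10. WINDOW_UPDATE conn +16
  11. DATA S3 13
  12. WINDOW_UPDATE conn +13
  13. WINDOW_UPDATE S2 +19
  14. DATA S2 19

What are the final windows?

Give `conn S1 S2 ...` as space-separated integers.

Answer: 87 51 57 62

Derivation:
Op 1: conn=45 S1=45 S2=64 S3=45 blocked=[]
Op 2: conn=45 S1=57 S2=64 S3=45 blocked=[]
Op 3: conn=38 S1=57 S2=57 S3=45 blocked=[]
Op 4: conn=49 S1=57 S2=57 S3=45 blocked=[]
Op 5: conn=68 S1=57 S2=57 S3=45 blocked=[]
Op 6: conn=68 S1=57 S2=57 S3=60 blocked=[]
Op 7: conn=68 S1=57 S2=57 S3=75 blocked=[]
Op 8: conn=62 S1=51 S2=57 S3=75 blocked=[]
Op 9: conn=90 S1=51 S2=57 S3=75 blocked=[]
Op 10: conn=106 S1=51 S2=57 S3=75 blocked=[]
Op 11: conn=93 S1=51 S2=57 S3=62 blocked=[]
Op 12: conn=106 S1=51 S2=57 S3=62 blocked=[]
Op 13: conn=106 S1=51 S2=76 S3=62 blocked=[]
Op 14: conn=87 S1=51 S2=57 S3=62 blocked=[]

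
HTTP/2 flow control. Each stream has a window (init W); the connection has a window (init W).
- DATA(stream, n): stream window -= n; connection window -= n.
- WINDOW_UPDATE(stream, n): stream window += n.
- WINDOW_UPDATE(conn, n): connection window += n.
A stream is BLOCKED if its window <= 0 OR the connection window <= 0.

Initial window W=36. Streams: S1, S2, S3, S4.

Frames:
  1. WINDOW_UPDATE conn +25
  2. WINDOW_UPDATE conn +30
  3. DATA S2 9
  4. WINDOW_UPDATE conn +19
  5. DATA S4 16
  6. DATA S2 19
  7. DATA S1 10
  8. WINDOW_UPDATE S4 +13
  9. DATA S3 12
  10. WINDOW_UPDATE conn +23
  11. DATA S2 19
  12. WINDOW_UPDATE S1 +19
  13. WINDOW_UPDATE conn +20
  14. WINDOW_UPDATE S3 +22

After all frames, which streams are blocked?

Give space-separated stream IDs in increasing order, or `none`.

Op 1: conn=61 S1=36 S2=36 S3=36 S4=36 blocked=[]
Op 2: conn=91 S1=36 S2=36 S3=36 S4=36 blocked=[]
Op 3: conn=82 S1=36 S2=27 S3=36 S4=36 blocked=[]
Op 4: conn=101 S1=36 S2=27 S3=36 S4=36 blocked=[]
Op 5: conn=85 S1=36 S2=27 S3=36 S4=20 blocked=[]
Op 6: conn=66 S1=36 S2=8 S3=36 S4=20 blocked=[]
Op 7: conn=56 S1=26 S2=8 S3=36 S4=20 blocked=[]
Op 8: conn=56 S1=26 S2=8 S3=36 S4=33 blocked=[]
Op 9: conn=44 S1=26 S2=8 S3=24 S4=33 blocked=[]
Op 10: conn=67 S1=26 S2=8 S3=24 S4=33 blocked=[]
Op 11: conn=48 S1=26 S2=-11 S3=24 S4=33 blocked=[2]
Op 12: conn=48 S1=45 S2=-11 S3=24 S4=33 blocked=[2]
Op 13: conn=68 S1=45 S2=-11 S3=24 S4=33 blocked=[2]
Op 14: conn=68 S1=45 S2=-11 S3=46 S4=33 blocked=[2]

Answer: S2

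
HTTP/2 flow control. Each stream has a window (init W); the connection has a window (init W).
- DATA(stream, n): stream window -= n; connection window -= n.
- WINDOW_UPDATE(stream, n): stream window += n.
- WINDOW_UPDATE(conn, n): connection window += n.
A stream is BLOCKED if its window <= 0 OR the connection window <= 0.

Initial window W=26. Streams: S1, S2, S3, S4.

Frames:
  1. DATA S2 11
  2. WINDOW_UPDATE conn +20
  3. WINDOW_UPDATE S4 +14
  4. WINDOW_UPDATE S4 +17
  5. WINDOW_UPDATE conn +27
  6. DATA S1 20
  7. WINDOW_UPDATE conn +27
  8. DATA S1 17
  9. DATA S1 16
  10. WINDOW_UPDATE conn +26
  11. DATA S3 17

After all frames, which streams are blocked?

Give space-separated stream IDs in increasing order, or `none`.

Answer: S1

Derivation:
Op 1: conn=15 S1=26 S2=15 S3=26 S4=26 blocked=[]
Op 2: conn=35 S1=26 S2=15 S3=26 S4=26 blocked=[]
Op 3: conn=35 S1=26 S2=15 S3=26 S4=40 blocked=[]
Op 4: conn=35 S1=26 S2=15 S3=26 S4=57 blocked=[]
Op 5: conn=62 S1=26 S2=15 S3=26 S4=57 blocked=[]
Op 6: conn=42 S1=6 S2=15 S3=26 S4=57 blocked=[]
Op 7: conn=69 S1=6 S2=15 S3=26 S4=57 blocked=[]
Op 8: conn=52 S1=-11 S2=15 S3=26 S4=57 blocked=[1]
Op 9: conn=36 S1=-27 S2=15 S3=26 S4=57 blocked=[1]
Op 10: conn=62 S1=-27 S2=15 S3=26 S4=57 blocked=[1]
Op 11: conn=45 S1=-27 S2=15 S3=9 S4=57 blocked=[1]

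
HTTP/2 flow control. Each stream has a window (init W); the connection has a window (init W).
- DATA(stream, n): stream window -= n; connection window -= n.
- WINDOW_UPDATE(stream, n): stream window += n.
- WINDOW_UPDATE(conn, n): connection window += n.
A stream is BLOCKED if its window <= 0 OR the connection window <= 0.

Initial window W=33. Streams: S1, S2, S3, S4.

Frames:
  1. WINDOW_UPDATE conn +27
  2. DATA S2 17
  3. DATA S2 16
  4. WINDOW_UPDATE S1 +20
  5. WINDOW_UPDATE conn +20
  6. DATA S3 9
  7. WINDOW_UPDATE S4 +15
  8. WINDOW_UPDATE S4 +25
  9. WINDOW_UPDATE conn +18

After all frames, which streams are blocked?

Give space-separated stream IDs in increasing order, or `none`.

Op 1: conn=60 S1=33 S2=33 S3=33 S4=33 blocked=[]
Op 2: conn=43 S1=33 S2=16 S3=33 S4=33 blocked=[]
Op 3: conn=27 S1=33 S2=0 S3=33 S4=33 blocked=[2]
Op 4: conn=27 S1=53 S2=0 S3=33 S4=33 blocked=[2]
Op 5: conn=47 S1=53 S2=0 S3=33 S4=33 blocked=[2]
Op 6: conn=38 S1=53 S2=0 S3=24 S4=33 blocked=[2]
Op 7: conn=38 S1=53 S2=0 S3=24 S4=48 blocked=[2]
Op 8: conn=38 S1=53 S2=0 S3=24 S4=73 blocked=[2]
Op 9: conn=56 S1=53 S2=0 S3=24 S4=73 blocked=[2]

Answer: S2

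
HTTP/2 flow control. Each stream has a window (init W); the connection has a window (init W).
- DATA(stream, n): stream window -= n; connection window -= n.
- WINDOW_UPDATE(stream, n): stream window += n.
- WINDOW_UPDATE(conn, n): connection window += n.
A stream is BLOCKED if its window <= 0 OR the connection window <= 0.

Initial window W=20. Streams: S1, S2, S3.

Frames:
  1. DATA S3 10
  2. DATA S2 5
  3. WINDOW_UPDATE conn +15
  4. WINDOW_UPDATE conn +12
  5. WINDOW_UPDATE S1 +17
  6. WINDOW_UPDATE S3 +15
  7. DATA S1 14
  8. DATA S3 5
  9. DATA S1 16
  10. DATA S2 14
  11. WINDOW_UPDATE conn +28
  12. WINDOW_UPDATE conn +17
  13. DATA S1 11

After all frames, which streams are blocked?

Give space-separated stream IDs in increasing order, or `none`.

Answer: S1

Derivation:
Op 1: conn=10 S1=20 S2=20 S3=10 blocked=[]
Op 2: conn=5 S1=20 S2=15 S3=10 blocked=[]
Op 3: conn=20 S1=20 S2=15 S3=10 blocked=[]
Op 4: conn=32 S1=20 S2=15 S3=10 blocked=[]
Op 5: conn=32 S1=37 S2=15 S3=10 blocked=[]
Op 6: conn=32 S1=37 S2=15 S3=25 blocked=[]
Op 7: conn=18 S1=23 S2=15 S3=25 blocked=[]
Op 8: conn=13 S1=23 S2=15 S3=20 blocked=[]
Op 9: conn=-3 S1=7 S2=15 S3=20 blocked=[1, 2, 3]
Op 10: conn=-17 S1=7 S2=1 S3=20 blocked=[1, 2, 3]
Op 11: conn=11 S1=7 S2=1 S3=20 blocked=[]
Op 12: conn=28 S1=7 S2=1 S3=20 blocked=[]
Op 13: conn=17 S1=-4 S2=1 S3=20 blocked=[1]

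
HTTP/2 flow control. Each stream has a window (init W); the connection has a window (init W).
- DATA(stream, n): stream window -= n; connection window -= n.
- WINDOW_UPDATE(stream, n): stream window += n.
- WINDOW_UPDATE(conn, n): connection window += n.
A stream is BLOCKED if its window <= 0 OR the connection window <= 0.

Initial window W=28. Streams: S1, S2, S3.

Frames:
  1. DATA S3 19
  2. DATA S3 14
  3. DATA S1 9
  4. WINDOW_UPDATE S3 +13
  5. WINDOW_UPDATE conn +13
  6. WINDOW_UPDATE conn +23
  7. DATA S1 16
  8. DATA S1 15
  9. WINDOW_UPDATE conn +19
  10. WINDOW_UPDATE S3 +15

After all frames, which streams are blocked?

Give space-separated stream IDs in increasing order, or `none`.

Answer: S1

Derivation:
Op 1: conn=9 S1=28 S2=28 S3=9 blocked=[]
Op 2: conn=-5 S1=28 S2=28 S3=-5 blocked=[1, 2, 3]
Op 3: conn=-14 S1=19 S2=28 S3=-5 blocked=[1, 2, 3]
Op 4: conn=-14 S1=19 S2=28 S3=8 blocked=[1, 2, 3]
Op 5: conn=-1 S1=19 S2=28 S3=8 blocked=[1, 2, 3]
Op 6: conn=22 S1=19 S2=28 S3=8 blocked=[]
Op 7: conn=6 S1=3 S2=28 S3=8 blocked=[]
Op 8: conn=-9 S1=-12 S2=28 S3=8 blocked=[1, 2, 3]
Op 9: conn=10 S1=-12 S2=28 S3=8 blocked=[1]
Op 10: conn=10 S1=-12 S2=28 S3=23 blocked=[1]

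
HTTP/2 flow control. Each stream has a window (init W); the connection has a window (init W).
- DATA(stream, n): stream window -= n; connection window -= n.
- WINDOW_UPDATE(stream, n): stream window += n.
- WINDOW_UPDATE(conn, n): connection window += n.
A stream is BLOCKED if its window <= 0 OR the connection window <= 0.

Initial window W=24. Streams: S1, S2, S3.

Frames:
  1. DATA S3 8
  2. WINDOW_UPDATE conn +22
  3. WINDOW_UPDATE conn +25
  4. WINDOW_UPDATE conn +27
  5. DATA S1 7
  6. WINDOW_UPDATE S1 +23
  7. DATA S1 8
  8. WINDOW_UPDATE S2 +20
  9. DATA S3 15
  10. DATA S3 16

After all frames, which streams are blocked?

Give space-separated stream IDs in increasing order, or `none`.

Answer: S3

Derivation:
Op 1: conn=16 S1=24 S2=24 S3=16 blocked=[]
Op 2: conn=38 S1=24 S2=24 S3=16 blocked=[]
Op 3: conn=63 S1=24 S2=24 S3=16 blocked=[]
Op 4: conn=90 S1=24 S2=24 S3=16 blocked=[]
Op 5: conn=83 S1=17 S2=24 S3=16 blocked=[]
Op 6: conn=83 S1=40 S2=24 S3=16 blocked=[]
Op 7: conn=75 S1=32 S2=24 S3=16 blocked=[]
Op 8: conn=75 S1=32 S2=44 S3=16 blocked=[]
Op 9: conn=60 S1=32 S2=44 S3=1 blocked=[]
Op 10: conn=44 S1=32 S2=44 S3=-15 blocked=[3]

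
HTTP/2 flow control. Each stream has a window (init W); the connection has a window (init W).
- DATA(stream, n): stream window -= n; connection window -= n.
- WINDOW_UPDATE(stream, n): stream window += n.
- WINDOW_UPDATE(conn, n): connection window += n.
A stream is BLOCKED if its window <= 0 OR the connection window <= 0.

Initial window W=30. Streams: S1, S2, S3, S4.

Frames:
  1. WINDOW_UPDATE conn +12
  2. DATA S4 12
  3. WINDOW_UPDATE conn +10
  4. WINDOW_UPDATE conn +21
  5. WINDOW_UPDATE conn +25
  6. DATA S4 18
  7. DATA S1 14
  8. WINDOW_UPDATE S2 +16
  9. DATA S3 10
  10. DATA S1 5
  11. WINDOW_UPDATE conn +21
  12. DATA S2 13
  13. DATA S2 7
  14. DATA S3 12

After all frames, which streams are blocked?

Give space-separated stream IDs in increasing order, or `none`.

Answer: S4

Derivation:
Op 1: conn=42 S1=30 S2=30 S3=30 S4=30 blocked=[]
Op 2: conn=30 S1=30 S2=30 S3=30 S4=18 blocked=[]
Op 3: conn=40 S1=30 S2=30 S3=30 S4=18 blocked=[]
Op 4: conn=61 S1=30 S2=30 S3=30 S4=18 blocked=[]
Op 5: conn=86 S1=30 S2=30 S3=30 S4=18 blocked=[]
Op 6: conn=68 S1=30 S2=30 S3=30 S4=0 blocked=[4]
Op 7: conn=54 S1=16 S2=30 S3=30 S4=0 blocked=[4]
Op 8: conn=54 S1=16 S2=46 S3=30 S4=0 blocked=[4]
Op 9: conn=44 S1=16 S2=46 S3=20 S4=0 blocked=[4]
Op 10: conn=39 S1=11 S2=46 S3=20 S4=0 blocked=[4]
Op 11: conn=60 S1=11 S2=46 S3=20 S4=0 blocked=[4]
Op 12: conn=47 S1=11 S2=33 S3=20 S4=0 blocked=[4]
Op 13: conn=40 S1=11 S2=26 S3=20 S4=0 blocked=[4]
Op 14: conn=28 S1=11 S2=26 S3=8 S4=0 blocked=[4]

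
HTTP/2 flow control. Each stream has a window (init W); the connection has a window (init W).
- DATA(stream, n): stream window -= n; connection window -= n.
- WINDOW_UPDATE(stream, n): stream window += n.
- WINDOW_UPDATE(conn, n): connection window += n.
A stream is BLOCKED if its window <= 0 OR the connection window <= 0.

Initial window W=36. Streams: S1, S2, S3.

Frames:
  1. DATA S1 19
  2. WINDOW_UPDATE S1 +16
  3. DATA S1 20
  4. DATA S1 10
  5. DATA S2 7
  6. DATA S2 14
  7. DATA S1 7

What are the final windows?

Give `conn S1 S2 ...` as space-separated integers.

Op 1: conn=17 S1=17 S2=36 S3=36 blocked=[]
Op 2: conn=17 S1=33 S2=36 S3=36 blocked=[]
Op 3: conn=-3 S1=13 S2=36 S3=36 blocked=[1, 2, 3]
Op 4: conn=-13 S1=3 S2=36 S3=36 blocked=[1, 2, 3]
Op 5: conn=-20 S1=3 S2=29 S3=36 blocked=[1, 2, 3]
Op 6: conn=-34 S1=3 S2=15 S3=36 blocked=[1, 2, 3]
Op 7: conn=-41 S1=-4 S2=15 S3=36 blocked=[1, 2, 3]

Answer: -41 -4 15 36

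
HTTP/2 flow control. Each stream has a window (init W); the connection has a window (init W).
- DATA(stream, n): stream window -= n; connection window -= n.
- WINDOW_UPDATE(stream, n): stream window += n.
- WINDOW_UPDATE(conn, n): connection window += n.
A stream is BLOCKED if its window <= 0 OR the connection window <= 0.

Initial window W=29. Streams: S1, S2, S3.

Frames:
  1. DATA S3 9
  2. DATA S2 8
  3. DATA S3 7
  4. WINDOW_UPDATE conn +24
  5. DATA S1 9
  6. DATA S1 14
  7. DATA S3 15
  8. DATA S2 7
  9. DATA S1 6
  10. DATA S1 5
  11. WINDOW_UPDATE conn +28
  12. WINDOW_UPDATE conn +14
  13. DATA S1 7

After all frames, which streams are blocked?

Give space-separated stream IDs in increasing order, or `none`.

Answer: S1 S3

Derivation:
Op 1: conn=20 S1=29 S2=29 S3=20 blocked=[]
Op 2: conn=12 S1=29 S2=21 S3=20 blocked=[]
Op 3: conn=5 S1=29 S2=21 S3=13 blocked=[]
Op 4: conn=29 S1=29 S2=21 S3=13 blocked=[]
Op 5: conn=20 S1=20 S2=21 S3=13 blocked=[]
Op 6: conn=6 S1=6 S2=21 S3=13 blocked=[]
Op 7: conn=-9 S1=6 S2=21 S3=-2 blocked=[1, 2, 3]
Op 8: conn=-16 S1=6 S2=14 S3=-2 blocked=[1, 2, 3]
Op 9: conn=-22 S1=0 S2=14 S3=-2 blocked=[1, 2, 3]
Op 10: conn=-27 S1=-5 S2=14 S3=-2 blocked=[1, 2, 3]
Op 11: conn=1 S1=-5 S2=14 S3=-2 blocked=[1, 3]
Op 12: conn=15 S1=-5 S2=14 S3=-2 blocked=[1, 3]
Op 13: conn=8 S1=-12 S2=14 S3=-2 blocked=[1, 3]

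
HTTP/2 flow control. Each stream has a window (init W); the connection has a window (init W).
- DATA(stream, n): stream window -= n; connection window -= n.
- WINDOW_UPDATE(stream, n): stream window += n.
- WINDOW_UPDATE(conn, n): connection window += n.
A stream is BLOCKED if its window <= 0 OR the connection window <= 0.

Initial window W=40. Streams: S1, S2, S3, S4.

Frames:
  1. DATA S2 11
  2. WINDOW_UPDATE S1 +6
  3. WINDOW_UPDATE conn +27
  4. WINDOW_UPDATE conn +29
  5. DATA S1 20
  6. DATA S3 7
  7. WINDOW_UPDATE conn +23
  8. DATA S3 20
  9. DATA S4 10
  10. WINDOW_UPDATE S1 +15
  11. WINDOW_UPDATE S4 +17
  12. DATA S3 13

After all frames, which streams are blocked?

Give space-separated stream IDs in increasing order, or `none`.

Op 1: conn=29 S1=40 S2=29 S3=40 S4=40 blocked=[]
Op 2: conn=29 S1=46 S2=29 S3=40 S4=40 blocked=[]
Op 3: conn=56 S1=46 S2=29 S3=40 S4=40 blocked=[]
Op 4: conn=85 S1=46 S2=29 S3=40 S4=40 blocked=[]
Op 5: conn=65 S1=26 S2=29 S3=40 S4=40 blocked=[]
Op 6: conn=58 S1=26 S2=29 S3=33 S4=40 blocked=[]
Op 7: conn=81 S1=26 S2=29 S3=33 S4=40 blocked=[]
Op 8: conn=61 S1=26 S2=29 S3=13 S4=40 blocked=[]
Op 9: conn=51 S1=26 S2=29 S3=13 S4=30 blocked=[]
Op 10: conn=51 S1=41 S2=29 S3=13 S4=30 blocked=[]
Op 11: conn=51 S1=41 S2=29 S3=13 S4=47 blocked=[]
Op 12: conn=38 S1=41 S2=29 S3=0 S4=47 blocked=[3]

Answer: S3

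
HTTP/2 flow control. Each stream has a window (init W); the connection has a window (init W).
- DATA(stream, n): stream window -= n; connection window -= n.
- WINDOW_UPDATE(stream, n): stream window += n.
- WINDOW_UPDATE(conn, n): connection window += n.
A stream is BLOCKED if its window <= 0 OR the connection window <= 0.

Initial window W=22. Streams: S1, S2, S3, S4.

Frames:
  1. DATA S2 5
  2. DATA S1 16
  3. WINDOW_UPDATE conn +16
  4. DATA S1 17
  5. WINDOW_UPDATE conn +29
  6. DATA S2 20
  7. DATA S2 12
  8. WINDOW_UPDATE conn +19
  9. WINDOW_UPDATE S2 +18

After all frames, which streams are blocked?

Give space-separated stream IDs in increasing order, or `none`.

Answer: S1

Derivation:
Op 1: conn=17 S1=22 S2=17 S3=22 S4=22 blocked=[]
Op 2: conn=1 S1=6 S2=17 S3=22 S4=22 blocked=[]
Op 3: conn=17 S1=6 S2=17 S3=22 S4=22 blocked=[]
Op 4: conn=0 S1=-11 S2=17 S3=22 S4=22 blocked=[1, 2, 3, 4]
Op 5: conn=29 S1=-11 S2=17 S3=22 S4=22 blocked=[1]
Op 6: conn=9 S1=-11 S2=-3 S3=22 S4=22 blocked=[1, 2]
Op 7: conn=-3 S1=-11 S2=-15 S3=22 S4=22 blocked=[1, 2, 3, 4]
Op 8: conn=16 S1=-11 S2=-15 S3=22 S4=22 blocked=[1, 2]
Op 9: conn=16 S1=-11 S2=3 S3=22 S4=22 blocked=[1]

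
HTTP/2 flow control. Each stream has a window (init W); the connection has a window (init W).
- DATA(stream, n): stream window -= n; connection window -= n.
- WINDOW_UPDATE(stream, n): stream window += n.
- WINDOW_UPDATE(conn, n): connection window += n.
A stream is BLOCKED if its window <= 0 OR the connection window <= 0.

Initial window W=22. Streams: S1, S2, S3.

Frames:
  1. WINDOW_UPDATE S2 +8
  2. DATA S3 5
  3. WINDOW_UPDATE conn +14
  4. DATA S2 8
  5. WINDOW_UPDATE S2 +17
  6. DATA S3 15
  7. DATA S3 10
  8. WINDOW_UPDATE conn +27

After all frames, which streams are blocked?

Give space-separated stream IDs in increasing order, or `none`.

Op 1: conn=22 S1=22 S2=30 S3=22 blocked=[]
Op 2: conn=17 S1=22 S2=30 S3=17 blocked=[]
Op 3: conn=31 S1=22 S2=30 S3=17 blocked=[]
Op 4: conn=23 S1=22 S2=22 S3=17 blocked=[]
Op 5: conn=23 S1=22 S2=39 S3=17 blocked=[]
Op 6: conn=8 S1=22 S2=39 S3=2 blocked=[]
Op 7: conn=-2 S1=22 S2=39 S3=-8 blocked=[1, 2, 3]
Op 8: conn=25 S1=22 S2=39 S3=-8 blocked=[3]

Answer: S3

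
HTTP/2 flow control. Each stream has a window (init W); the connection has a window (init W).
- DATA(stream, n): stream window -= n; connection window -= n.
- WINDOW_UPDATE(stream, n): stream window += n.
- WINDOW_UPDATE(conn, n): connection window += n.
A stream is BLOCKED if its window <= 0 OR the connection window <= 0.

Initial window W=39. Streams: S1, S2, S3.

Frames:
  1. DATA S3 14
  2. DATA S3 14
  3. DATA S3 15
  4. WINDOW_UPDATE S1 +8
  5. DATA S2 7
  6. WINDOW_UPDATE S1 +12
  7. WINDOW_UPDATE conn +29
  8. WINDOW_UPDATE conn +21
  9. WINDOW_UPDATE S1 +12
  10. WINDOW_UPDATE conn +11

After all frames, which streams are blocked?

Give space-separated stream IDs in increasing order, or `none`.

Answer: S3

Derivation:
Op 1: conn=25 S1=39 S2=39 S3=25 blocked=[]
Op 2: conn=11 S1=39 S2=39 S3=11 blocked=[]
Op 3: conn=-4 S1=39 S2=39 S3=-4 blocked=[1, 2, 3]
Op 4: conn=-4 S1=47 S2=39 S3=-4 blocked=[1, 2, 3]
Op 5: conn=-11 S1=47 S2=32 S3=-4 blocked=[1, 2, 3]
Op 6: conn=-11 S1=59 S2=32 S3=-4 blocked=[1, 2, 3]
Op 7: conn=18 S1=59 S2=32 S3=-4 blocked=[3]
Op 8: conn=39 S1=59 S2=32 S3=-4 blocked=[3]
Op 9: conn=39 S1=71 S2=32 S3=-4 blocked=[3]
Op 10: conn=50 S1=71 S2=32 S3=-4 blocked=[3]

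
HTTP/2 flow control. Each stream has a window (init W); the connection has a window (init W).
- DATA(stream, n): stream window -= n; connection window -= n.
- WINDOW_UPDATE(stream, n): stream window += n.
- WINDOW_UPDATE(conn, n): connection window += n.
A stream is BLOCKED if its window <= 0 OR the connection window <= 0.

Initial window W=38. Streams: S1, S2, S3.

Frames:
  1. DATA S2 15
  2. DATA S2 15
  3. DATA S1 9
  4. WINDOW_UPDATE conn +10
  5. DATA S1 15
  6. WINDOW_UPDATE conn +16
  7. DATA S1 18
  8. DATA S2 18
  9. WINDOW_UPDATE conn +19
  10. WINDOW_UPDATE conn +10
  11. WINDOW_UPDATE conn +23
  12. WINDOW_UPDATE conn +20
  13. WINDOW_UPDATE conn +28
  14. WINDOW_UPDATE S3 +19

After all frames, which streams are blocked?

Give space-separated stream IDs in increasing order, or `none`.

Answer: S1 S2

Derivation:
Op 1: conn=23 S1=38 S2=23 S3=38 blocked=[]
Op 2: conn=8 S1=38 S2=8 S3=38 blocked=[]
Op 3: conn=-1 S1=29 S2=8 S3=38 blocked=[1, 2, 3]
Op 4: conn=9 S1=29 S2=8 S3=38 blocked=[]
Op 5: conn=-6 S1=14 S2=8 S3=38 blocked=[1, 2, 3]
Op 6: conn=10 S1=14 S2=8 S3=38 blocked=[]
Op 7: conn=-8 S1=-4 S2=8 S3=38 blocked=[1, 2, 3]
Op 8: conn=-26 S1=-4 S2=-10 S3=38 blocked=[1, 2, 3]
Op 9: conn=-7 S1=-4 S2=-10 S3=38 blocked=[1, 2, 3]
Op 10: conn=3 S1=-4 S2=-10 S3=38 blocked=[1, 2]
Op 11: conn=26 S1=-4 S2=-10 S3=38 blocked=[1, 2]
Op 12: conn=46 S1=-4 S2=-10 S3=38 blocked=[1, 2]
Op 13: conn=74 S1=-4 S2=-10 S3=38 blocked=[1, 2]
Op 14: conn=74 S1=-4 S2=-10 S3=57 blocked=[1, 2]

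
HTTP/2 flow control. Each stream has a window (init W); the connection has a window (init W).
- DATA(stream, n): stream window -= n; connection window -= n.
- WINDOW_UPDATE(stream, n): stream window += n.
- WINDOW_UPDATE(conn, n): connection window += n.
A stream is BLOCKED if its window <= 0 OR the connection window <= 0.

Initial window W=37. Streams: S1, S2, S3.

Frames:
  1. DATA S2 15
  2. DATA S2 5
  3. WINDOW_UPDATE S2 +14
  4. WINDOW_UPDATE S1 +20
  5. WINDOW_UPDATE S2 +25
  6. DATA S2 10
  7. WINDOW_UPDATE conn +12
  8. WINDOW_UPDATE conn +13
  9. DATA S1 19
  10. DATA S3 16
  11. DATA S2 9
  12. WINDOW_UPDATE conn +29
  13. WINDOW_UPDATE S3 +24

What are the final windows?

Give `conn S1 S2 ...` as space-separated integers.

Op 1: conn=22 S1=37 S2=22 S3=37 blocked=[]
Op 2: conn=17 S1=37 S2=17 S3=37 blocked=[]
Op 3: conn=17 S1=37 S2=31 S3=37 blocked=[]
Op 4: conn=17 S1=57 S2=31 S3=37 blocked=[]
Op 5: conn=17 S1=57 S2=56 S3=37 blocked=[]
Op 6: conn=7 S1=57 S2=46 S3=37 blocked=[]
Op 7: conn=19 S1=57 S2=46 S3=37 blocked=[]
Op 8: conn=32 S1=57 S2=46 S3=37 blocked=[]
Op 9: conn=13 S1=38 S2=46 S3=37 blocked=[]
Op 10: conn=-3 S1=38 S2=46 S3=21 blocked=[1, 2, 3]
Op 11: conn=-12 S1=38 S2=37 S3=21 blocked=[1, 2, 3]
Op 12: conn=17 S1=38 S2=37 S3=21 blocked=[]
Op 13: conn=17 S1=38 S2=37 S3=45 blocked=[]

Answer: 17 38 37 45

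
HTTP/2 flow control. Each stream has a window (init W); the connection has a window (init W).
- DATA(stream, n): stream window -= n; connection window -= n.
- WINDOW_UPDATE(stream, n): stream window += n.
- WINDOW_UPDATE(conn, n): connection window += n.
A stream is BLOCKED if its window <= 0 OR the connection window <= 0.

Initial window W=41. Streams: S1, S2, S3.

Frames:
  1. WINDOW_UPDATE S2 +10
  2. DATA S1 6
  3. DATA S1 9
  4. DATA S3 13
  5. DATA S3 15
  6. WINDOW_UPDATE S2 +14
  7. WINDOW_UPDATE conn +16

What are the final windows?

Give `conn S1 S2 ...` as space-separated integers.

Op 1: conn=41 S1=41 S2=51 S3=41 blocked=[]
Op 2: conn=35 S1=35 S2=51 S3=41 blocked=[]
Op 3: conn=26 S1=26 S2=51 S3=41 blocked=[]
Op 4: conn=13 S1=26 S2=51 S3=28 blocked=[]
Op 5: conn=-2 S1=26 S2=51 S3=13 blocked=[1, 2, 3]
Op 6: conn=-2 S1=26 S2=65 S3=13 blocked=[1, 2, 3]
Op 7: conn=14 S1=26 S2=65 S3=13 blocked=[]

Answer: 14 26 65 13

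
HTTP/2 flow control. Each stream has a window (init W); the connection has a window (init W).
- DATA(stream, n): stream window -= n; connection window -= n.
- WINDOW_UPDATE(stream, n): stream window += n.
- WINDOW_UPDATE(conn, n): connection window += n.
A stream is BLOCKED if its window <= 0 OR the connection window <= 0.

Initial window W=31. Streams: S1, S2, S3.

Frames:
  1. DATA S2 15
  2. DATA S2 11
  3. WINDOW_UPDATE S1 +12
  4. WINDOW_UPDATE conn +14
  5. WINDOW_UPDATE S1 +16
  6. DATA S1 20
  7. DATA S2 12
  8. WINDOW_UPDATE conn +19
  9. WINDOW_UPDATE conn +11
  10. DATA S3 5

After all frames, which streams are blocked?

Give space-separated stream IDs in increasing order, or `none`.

Answer: S2

Derivation:
Op 1: conn=16 S1=31 S2=16 S3=31 blocked=[]
Op 2: conn=5 S1=31 S2=5 S3=31 blocked=[]
Op 3: conn=5 S1=43 S2=5 S3=31 blocked=[]
Op 4: conn=19 S1=43 S2=5 S3=31 blocked=[]
Op 5: conn=19 S1=59 S2=5 S3=31 blocked=[]
Op 6: conn=-1 S1=39 S2=5 S3=31 blocked=[1, 2, 3]
Op 7: conn=-13 S1=39 S2=-7 S3=31 blocked=[1, 2, 3]
Op 8: conn=6 S1=39 S2=-7 S3=31 blocked=[2]
Op 9: conn=17 S1=39 S2=-7 S3=31 blocked=[2]
Op 10: conn=12 S1=39 S2=-7 S3=26 blocked=[2]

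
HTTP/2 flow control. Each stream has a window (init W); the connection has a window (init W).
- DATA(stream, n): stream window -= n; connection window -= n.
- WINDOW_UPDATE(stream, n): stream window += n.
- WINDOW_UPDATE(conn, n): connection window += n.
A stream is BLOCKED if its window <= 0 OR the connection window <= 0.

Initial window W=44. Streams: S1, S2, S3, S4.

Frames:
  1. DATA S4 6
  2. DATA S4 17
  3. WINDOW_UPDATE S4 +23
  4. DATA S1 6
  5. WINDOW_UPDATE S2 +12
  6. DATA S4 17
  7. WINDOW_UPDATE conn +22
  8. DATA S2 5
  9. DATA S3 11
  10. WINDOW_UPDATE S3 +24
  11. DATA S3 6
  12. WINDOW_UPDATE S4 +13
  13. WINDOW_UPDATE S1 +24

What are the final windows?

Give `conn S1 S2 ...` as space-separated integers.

Op 1: conn=38 S1=44 S2=44 S3=44 S4=38 blocked=[]
Op 2: conn=21 S1=44 S2=44 S3=44 S4=21 blocked=[]
Op 3: conn=21 S1=44 S2=44 S3=44 S4=44 blocked=[]
Op 4: conn=15 S1=38 S2=44 S3=44 S4=44 blocked=[]
Op 5: conn=15 S1=38 S2=56 S3=44 S4=44 blocked=[]
Op 6: conn=-2 S1=38 S2=56 S3=44 S4=27 blocked=[1, 2, 3, 4]
Op 7: conn=20 S1=38 S2=56 S3=44 S4=27 blocked=[]
Op 8: conn=15 S1=38 S2=51 S3=44 S4=27 blocked=[]
Op 9: conn=4 S1=38 S2=51 S3=33 S4=27 blocked=[]
Op 10: conn=4 S1=38 S2=51 S3=57 S4=27 blocked=[]
Op 11: conn=-2 S1=38 S2=51 S3=51 S4=27 blocked=[1, 2, 3, 4]
Op 12: conn=-2 S1=38 S2=51 S3=51 S4=40 blocked=[1, 2, 3, 4]
Op 13: conn=-2 S1=62 S2=51 S3=51 S4=40 blocked=[1, 2, 3, 4]

Answer: -2 62 51 51 40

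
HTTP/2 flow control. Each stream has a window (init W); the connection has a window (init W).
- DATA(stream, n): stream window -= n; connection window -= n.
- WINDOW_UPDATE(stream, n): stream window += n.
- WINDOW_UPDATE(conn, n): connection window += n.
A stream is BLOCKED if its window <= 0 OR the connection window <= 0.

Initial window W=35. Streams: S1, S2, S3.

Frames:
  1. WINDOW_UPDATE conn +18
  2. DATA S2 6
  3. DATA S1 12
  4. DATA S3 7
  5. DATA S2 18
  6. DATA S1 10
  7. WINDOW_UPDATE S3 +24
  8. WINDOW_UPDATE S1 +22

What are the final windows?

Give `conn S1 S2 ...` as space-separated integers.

Answer: 0 35 11 52

Derivation:
Op 1: conn=53 S1=35 S2=35 S3=35 blocked=[]
Op 2: conn=47 S1=35 S2=29 S3=35 blocked=[]
Op 3: conn=35 S1=23 S2=29 S3=35 blocked=[]
Op 4: conn=28 S1=23 S2=29 S3=28 blocked=[]
Op 5: conn=10 S1=23 S2=11 S3=28 blocked=[]
Op 6: conn=0 S1=13 S2=11 S3=28 blocked=[1, 2, 3]
Op 7: conn=0 S1=13 S2=11 S3=52 blocked=[1, 2, 3]
Op 8: conn=0 S1=35 S2=11 S3=52 blocked=[1, 2, 3]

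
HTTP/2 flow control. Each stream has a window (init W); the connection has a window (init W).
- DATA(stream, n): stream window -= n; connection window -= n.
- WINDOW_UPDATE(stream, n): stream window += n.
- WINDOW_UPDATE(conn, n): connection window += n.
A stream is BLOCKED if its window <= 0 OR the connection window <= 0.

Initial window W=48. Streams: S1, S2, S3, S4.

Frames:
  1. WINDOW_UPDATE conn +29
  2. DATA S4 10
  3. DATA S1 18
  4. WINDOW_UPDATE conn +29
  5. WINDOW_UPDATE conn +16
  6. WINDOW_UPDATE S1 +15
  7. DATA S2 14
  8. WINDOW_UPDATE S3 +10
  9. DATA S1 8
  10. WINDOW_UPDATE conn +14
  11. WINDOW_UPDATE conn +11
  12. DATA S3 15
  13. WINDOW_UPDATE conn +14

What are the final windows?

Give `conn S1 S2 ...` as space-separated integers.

Op 1: conn=77 S1=48 S2=48 S3=48 S4=48 blocked=[]
Op 2: conn=67 S1=48 S2=48 S3=48 S4=38 blocked=[]
Op 3: conn=49 S1=30 S2=48 S3=48 S4=38 blocked=[]
Op 4: conn=78 S1=30 S2=48 S3=48 S4=38 blocked=[]
Op 5: conn=94 S1=30 S2=48 S3=48 S4=38 blocked=[]
Op 6: conn=94 S1=45 S2=48 S3=48 S4=38 blocked=[]
Op 7: conn=80 S1=45 S2=34 S3=48 S4=38 blocked=[]
Op 8: conn=80 S1=45 S2=34 S3=58 S4=38 blocked=[]
Op 9: conn=72 S1=37 S2=34 S3=58 S4=38 blocked=[]
Op 10: conn=86 S1=37 S2=34 S3=58 S4=38 blocked=[]
Op 11: conn=97 S1=37 S2=34 S3=58 S4=38 blocked=[]
Op 12: conn=82 S1=37 S2=34 S3=43 S4=38 blocked=[]
Op 13: conn=96 S1=37 S2=34 S3=43 S4=38 blocked=[]

Answer: 96 37 34 43 38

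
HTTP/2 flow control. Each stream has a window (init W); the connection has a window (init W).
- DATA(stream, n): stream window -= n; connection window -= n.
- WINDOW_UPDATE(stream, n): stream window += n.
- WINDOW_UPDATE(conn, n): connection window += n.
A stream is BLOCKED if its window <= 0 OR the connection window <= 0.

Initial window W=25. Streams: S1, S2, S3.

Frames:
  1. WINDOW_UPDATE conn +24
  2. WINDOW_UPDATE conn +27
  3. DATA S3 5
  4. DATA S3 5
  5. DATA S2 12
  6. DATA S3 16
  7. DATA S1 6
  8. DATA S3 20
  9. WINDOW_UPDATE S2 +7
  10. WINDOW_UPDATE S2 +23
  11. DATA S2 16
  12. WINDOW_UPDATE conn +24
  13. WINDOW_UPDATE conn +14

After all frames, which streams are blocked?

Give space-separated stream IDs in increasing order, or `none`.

Op 1: conn=49 S1=25 S2=25 S3=25 blocked=[]
Op 2: conn=76 S1=25 S2=25 S3=25 blocked=[]
Op 3: conn=71 S1=25 S2=25 S3=20 blocked=[]
Op 4: conn=66 S1=25 S2=25 S3=15 blocked=[]
Op 5: conn=54 S1=25 S2=13 S3=15 blocked=[]
Op 6: conn=38 S1=25 S2=13 S3=-1 blocked=[3]
Op 7: conn=32 S1=19 S2=13 S3=-1 blocked=[3]
Op 8: conn=12 S1=19 S2=13 S3=-21 blocked=[3]
Op 9: conn=12 S1=19 S2=20 S3=-21 blocked=[3]
Op 10: conn=12 S1=19 S2=43 S3=-21 blocked=[3]
Op 11: conn=-4 S1=19 S2=27 S3=-21 blocked=[1, 2, 3]
Op 12: conn=20 S1=19 S2=27 S3=-21 blocked=[3]
Op 13: conn=34 S1=19 S2=27 S3=-21 blocked=[3]

Answer: S3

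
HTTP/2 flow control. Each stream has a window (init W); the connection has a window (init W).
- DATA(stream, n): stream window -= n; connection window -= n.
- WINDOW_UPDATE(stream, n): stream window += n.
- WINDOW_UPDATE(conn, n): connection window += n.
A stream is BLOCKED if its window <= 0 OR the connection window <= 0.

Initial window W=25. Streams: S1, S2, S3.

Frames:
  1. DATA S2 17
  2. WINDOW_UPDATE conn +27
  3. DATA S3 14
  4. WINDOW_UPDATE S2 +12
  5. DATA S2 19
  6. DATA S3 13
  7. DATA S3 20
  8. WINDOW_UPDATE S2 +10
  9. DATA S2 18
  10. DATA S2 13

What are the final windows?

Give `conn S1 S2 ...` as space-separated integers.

Answer: -62 25 -20 -22

Derivation:
Op 1: conn=8 S1=25 S2=8 S3=25 blocked=[]
Op 2: conn=35 S1=25 S2=8 S3=25 blocked=[]
Op 3: conn=21 S1=25 S2=8 S3=11 blocked=[]
Op 4: conn=21 S1=25 S2=20 S3=11 blocked=[]
Op 5: conn=2 S1=25 S2=1 S3=11 blocked=[]
Op 6: conn=-11 S1=25 S2=1 S3=-2 blocked=[1, 2, 3]
Op 7: conn=-31 S1=25 S2=1 S3=-22 blocked=[1, 2, 3]
Op 8: conn=-31 S1=25 S2=11 S3=-22 blocked=[1, 2, 3]
Op 9: conn=-49 S1=25 S2=-7 S3=-22 blocked=[1, 2, 3]
Op 10: conn=-62 S1=25 S2=-20 S3=-22 blocked=[1, 2, 3]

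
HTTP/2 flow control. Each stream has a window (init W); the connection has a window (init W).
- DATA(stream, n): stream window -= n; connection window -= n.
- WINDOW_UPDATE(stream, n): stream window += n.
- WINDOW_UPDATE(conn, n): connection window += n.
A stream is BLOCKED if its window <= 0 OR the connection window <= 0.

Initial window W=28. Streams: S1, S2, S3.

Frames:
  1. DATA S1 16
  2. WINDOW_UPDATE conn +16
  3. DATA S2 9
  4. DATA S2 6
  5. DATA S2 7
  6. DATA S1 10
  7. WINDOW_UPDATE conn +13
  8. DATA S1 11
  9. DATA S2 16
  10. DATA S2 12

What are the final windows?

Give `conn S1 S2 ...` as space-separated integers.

Answer: -30 -9 -22 28

Derivation:
Op 1: conn=12 S1=12 S2=28 S3=28 blocked=[]
Op 2: conn=28 S1=12 S2=28 S3=28 blocked=[]
Op 3: conn=19 S1=12 S2=19 S3=28 blocked=[]
Op 4: conn=13 S1=12 S2=13 S3=28 blocked=[]
Op 5: conn=6 S1=12 S2=6 S3=28 blocked=[]
Op 6: conn=-4 S1=2 S2=6 S3=28 blocked=[1, 2, 3]
Op 7: conn=9 S1=2 S2=6 S3=28 blocked=[]
Op 8: conn=-2 S1=-9 S2=6 S3=28 blocked=[1, 2, 3]
Op 9: conn=-18 S1=-9 S2=-10 S3=28 blocked=[1, 2, 3]
Op 10: conn=-30 S1=-9 S2=-22 S3=28 blocked=[1, 2, 3]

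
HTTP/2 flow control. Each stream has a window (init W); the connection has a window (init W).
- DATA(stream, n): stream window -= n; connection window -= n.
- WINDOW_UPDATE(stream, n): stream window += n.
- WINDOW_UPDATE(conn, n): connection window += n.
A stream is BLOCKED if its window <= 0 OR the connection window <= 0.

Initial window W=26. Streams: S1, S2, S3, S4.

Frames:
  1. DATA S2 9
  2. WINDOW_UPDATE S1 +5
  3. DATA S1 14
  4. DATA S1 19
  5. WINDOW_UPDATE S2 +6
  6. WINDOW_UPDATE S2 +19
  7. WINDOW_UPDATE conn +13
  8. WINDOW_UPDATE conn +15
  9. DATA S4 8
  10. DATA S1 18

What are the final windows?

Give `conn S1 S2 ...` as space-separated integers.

Answer: -14 -20 42 26 18

Derivation:
Op 1: conn=17 S1=26 S2=17 S3=26 S4=26 blocked=[]
Op 2: conn=17 S1=31 S2=17 S3=26 S4=26 blocked=[]
Op 3: conn=3 S1=17 S2=17 S3=26 S4=26 blocked=[]
Op 4: conn=-16 S1=-2 S2=17 S3=26 S4=26 blocked=[1, 2, 3, 4]
Op 5: conn=-16 S1=-2 S2=23 S3=26 S4=26 blocked=[1, 2, 3, 4]
Op 6: conn=-16 S1=-2 S2=42 S3=26 S4=26 blocked=[1, 2, 3, 4]
Op 7: conn=-3 S1=-2 S2=42 S3=26 S4=26 blocked=[1, 2, 3, 4]
Op 8: conn=12 S1=-2 S2=42 S3=26 S4=26 blocked=[1]
Op 9: conn=4 S1=-2 S2=42 S3=26 S4=18 blocked=[1]
Op 10: conn=-14 S1=-20 S2=42 S3=26 S4=18 blocked=[1, 2, 3, 4]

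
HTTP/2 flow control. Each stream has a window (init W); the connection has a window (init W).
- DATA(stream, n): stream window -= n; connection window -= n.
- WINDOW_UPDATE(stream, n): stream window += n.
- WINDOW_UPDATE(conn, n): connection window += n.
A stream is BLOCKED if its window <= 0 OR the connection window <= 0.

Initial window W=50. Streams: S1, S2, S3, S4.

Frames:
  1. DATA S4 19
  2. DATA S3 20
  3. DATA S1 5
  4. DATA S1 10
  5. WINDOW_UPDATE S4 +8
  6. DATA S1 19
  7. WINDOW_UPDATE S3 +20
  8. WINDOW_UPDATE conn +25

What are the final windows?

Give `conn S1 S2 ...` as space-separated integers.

Answer: 2 16 50 50 39

Derivation:
Op 1: conn=31 S1=50 S2=50 S3=50 S4=31 blocked=[]
Op 2: conn=11 S1=50 S2=50 S3=30 S4=31 blocked=[]
Op 3: conn=6 S1=45 S2=50 S3=30 S4=31 blocked=[]
Op 4: conn=-4 S1=35 S2=50 S3=30 S4=31 blocked=[1, 2, 3, 4]
Op 5: conn=-4 S1=35 S2=50 S3=30 S4=39 blocked=[1, 2, 3, 4]
Op 6: conn=-23 S1=16 S2=50 S3=30 S4=39 blocked=[1, 2, 3, 4]
Op 7: conn=-23 S1=16 S2=50 S3=50 S4=39 blocked=[1, 2, 3, 4]
Op 8: conn=2 S1=16 S2=50 S3=50 S4=39 blocked=[]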